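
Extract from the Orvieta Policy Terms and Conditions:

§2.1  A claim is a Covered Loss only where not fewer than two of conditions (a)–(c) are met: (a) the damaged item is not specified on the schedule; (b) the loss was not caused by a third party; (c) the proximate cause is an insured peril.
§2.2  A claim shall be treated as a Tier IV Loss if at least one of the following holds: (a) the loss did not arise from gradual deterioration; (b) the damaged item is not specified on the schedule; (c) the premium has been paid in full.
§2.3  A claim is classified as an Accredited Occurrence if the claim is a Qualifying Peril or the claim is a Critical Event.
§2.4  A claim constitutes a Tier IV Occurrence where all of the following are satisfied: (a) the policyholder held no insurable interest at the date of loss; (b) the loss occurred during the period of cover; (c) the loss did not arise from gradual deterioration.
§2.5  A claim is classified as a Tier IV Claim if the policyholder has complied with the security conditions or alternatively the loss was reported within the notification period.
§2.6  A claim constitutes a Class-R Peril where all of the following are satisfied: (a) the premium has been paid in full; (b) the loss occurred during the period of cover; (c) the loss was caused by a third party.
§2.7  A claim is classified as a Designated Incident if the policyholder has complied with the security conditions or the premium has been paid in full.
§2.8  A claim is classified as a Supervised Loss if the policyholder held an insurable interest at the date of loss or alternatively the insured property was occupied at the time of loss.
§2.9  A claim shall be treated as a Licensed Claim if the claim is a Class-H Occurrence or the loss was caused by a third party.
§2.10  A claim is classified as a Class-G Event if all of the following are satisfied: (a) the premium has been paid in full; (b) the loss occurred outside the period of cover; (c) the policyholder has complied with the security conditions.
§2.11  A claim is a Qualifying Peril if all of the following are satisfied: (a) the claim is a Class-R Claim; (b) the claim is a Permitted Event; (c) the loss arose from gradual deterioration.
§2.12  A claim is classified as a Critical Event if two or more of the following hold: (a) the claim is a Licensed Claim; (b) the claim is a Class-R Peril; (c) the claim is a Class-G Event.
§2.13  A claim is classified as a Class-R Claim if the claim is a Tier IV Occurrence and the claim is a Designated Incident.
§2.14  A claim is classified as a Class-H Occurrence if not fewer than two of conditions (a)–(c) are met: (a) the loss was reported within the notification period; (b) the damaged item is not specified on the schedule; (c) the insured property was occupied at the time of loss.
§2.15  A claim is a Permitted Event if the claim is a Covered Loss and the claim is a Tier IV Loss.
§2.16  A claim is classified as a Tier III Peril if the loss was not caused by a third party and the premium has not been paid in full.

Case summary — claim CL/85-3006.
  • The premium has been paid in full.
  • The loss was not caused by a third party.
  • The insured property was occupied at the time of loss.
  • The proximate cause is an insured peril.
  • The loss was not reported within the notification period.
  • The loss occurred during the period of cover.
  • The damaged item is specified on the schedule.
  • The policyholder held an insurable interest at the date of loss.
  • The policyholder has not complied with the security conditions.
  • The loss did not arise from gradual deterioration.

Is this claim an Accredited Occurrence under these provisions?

No

Under §2.4: the policyholder held no insurable interest at the date of loss? no; and the loss occurred during the period of cover? yes; and the loss did not arise from gradual deterioration? yes. So the claim is not a Tier IV Occurrence.
Under §2.7: the policyholder has complied with the security conditions? no; or the premium has been paid in full? yes. So the claim is a Designated Incident.
Under §2.13: Tier IV Occurrence (§2.4)? no; and Designated Incident (§2.7)? yes. So the claim is not a Class-R Claim.
Under §2.1: the damaged item is not specified on the schedule? no; the loss was not caused by a third party? yes; the proximate cause is an insured peril? yes — 2 of 3 hold (need ≥2) → satisfied.
Under §2.2: the loss did not arise from gradual deterioration? yes; or the damaged item is not specified on the schedule? no; or the premium has been paid in full? yes. So the claim is a Tier IV Loss.
Under §2.15: Covered Loss (§2.1)? yes; and Tier IV Loss (§2.2)? yes. So the claim is a Permitted Event.
Under §2.11: Class-R Claim (§2.13)? no; and Permitted Event (§2.15)? yes; and the loss arose from gradual deterioration? no. So the claim is not a Qualifying Peril.
Under §2.14: the loss was reported within the notification period? no; the damaged item is not specified on the schedule? no; the insured property was occupied at the time of loss? yes — 1 of 3 hold (need ≥2) → not satisfied.
Under §2.9: Class-H Occurrence (§2.14)? no; or the loss was caused by a third party? no. So the claim is not a Licensed Claim.
Under §2.6: the premium has been paid in full? yes; and the loss occurred during the period of cover? yes; and the loss was caused by a third party? no. So the claim is not a Class-R Peril.
Under §2.10: the premium has been paid in full? yes; and the loss occurred outside the period of cover? no; and the policyholder has complied with the security conditions? no. So the claim is not a Class-G Event.
Under §2.12: Licensed Claim (§2.9)? no; Class-R Peril (§2.6)? no; Class-G Event (§2.10)? no — 0 of 3 hold (need ≥2) → not satisfied.
Under §2.3: Qualifying Peril (§2.11)? no; or Critical Event (§2.12)? no. So the claim is not an Accredited Occurrence.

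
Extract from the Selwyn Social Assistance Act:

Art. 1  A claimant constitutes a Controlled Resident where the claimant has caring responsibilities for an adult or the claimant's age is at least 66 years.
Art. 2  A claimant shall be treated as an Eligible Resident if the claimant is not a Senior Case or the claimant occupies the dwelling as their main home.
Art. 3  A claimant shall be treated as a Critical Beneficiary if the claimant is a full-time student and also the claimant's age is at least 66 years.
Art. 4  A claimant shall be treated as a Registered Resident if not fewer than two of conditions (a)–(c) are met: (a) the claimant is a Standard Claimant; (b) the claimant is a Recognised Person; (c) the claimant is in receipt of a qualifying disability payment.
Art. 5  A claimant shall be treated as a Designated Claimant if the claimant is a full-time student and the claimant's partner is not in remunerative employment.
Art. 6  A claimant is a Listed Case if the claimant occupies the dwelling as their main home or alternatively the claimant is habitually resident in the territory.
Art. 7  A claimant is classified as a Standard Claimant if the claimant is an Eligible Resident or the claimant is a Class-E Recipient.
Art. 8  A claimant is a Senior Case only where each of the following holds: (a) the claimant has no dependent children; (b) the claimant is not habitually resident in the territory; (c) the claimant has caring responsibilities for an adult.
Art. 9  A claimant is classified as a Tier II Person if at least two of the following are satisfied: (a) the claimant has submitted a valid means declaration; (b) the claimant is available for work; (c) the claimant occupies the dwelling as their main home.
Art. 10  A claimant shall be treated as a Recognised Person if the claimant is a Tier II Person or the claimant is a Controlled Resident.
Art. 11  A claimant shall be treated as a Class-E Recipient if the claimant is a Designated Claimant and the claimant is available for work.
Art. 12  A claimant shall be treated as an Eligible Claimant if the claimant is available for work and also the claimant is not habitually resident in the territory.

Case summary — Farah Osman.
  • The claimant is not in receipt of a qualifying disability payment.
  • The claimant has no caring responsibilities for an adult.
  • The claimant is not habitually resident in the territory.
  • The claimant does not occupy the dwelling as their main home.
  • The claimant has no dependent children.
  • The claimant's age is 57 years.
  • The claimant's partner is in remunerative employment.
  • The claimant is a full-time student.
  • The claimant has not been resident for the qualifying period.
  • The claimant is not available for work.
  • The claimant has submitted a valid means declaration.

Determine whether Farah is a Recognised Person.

No

article 9 — Tier II Person: the claimant has submitted a valid means declaration? yes; the claimant is available for work? no; the claimant occupies the dwelling as their main home? no — 1 of 3 hold (need ≥2) → not satisfied.
article 1 — Controlled Resident: [the claimant has caring responsibilities for an adult? no] OR [claimant's age: 57 years ≥ 66 years? no] → not satisfied.
article 10 — Recognised Person: [Tier II Person (article 9)? no] OR [Controlled Resident (article 1)? no] → not satisfied.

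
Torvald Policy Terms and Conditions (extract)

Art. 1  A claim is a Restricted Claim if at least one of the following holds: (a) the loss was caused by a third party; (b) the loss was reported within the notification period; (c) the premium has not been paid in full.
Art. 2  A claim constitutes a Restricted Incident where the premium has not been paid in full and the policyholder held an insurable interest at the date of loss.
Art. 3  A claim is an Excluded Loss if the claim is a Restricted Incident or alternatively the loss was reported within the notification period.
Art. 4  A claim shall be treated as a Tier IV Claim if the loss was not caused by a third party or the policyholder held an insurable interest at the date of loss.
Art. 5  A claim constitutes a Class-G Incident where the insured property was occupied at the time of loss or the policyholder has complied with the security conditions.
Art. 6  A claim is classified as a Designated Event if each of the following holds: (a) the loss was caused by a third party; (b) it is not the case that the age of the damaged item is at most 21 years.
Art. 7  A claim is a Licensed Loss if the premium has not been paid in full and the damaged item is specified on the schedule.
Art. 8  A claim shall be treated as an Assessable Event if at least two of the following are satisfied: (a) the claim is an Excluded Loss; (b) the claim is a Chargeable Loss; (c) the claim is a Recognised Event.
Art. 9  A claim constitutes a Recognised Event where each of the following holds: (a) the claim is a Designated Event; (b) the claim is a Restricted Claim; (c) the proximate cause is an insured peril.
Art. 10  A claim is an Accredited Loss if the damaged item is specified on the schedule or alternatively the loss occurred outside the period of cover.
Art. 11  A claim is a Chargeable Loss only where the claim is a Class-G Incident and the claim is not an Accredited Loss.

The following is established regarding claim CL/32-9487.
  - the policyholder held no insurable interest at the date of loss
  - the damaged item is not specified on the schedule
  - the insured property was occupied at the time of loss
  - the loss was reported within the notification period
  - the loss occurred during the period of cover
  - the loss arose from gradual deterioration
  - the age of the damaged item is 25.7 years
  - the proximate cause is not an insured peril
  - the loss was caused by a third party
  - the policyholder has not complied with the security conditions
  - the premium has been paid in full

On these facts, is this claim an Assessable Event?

article 2 — Restricted Incident: [the premium has not been paid in full? no] AND [the policyholder held an insurable interest at the date of loss? no] → not satisfied.
article 3 — Excluded Loss: [Restricted Incident (article 2)? no] OR [the loss was reported within the notification period? yes] → satisfied.
article 5 — Class-G Incident: [the insured property was occupied at the time of loss? yes] OR [the policyholder has complied with the security conditions? no] → satisfied.
article 10 — Accredited Loss: [the damaged item is specified on the schedule? no] OR [the loss occurred outside the period of cover? no] → not satisfied.
article 11 — Chargeable Loss: [Class-G Incident (article 5)? yes] AND [not an Accredited Loss (article 10)? yes] → satisfied.
article 6 — Designated Event: [the loss was caused by a third party? yes] AND [age of the damaged item: 25.7 years ≤ 21 years? no, so negated condition yes] → satisfied.
article 1 — Restricted Claim: [the loss was caused by a third party? yes] OR [the loss was reported within the notification period? yes] OR [the premium has not been paid in full? no] → satisfied.
article 9 — Recognised Event: [Designated Event (article 6)? yes] AND [Restricted Claim (article 1)? yes] AND [the proximate cause is an insured peril? no] → not satisfied.
article 8 — Assessable Event: Excluded Loss (article 3)? yes; Chargeable Loss (article 11)? yes; Recognised Event (article 9)? no — 2 of 3 hold (need ≥2) → satisfied.

Yes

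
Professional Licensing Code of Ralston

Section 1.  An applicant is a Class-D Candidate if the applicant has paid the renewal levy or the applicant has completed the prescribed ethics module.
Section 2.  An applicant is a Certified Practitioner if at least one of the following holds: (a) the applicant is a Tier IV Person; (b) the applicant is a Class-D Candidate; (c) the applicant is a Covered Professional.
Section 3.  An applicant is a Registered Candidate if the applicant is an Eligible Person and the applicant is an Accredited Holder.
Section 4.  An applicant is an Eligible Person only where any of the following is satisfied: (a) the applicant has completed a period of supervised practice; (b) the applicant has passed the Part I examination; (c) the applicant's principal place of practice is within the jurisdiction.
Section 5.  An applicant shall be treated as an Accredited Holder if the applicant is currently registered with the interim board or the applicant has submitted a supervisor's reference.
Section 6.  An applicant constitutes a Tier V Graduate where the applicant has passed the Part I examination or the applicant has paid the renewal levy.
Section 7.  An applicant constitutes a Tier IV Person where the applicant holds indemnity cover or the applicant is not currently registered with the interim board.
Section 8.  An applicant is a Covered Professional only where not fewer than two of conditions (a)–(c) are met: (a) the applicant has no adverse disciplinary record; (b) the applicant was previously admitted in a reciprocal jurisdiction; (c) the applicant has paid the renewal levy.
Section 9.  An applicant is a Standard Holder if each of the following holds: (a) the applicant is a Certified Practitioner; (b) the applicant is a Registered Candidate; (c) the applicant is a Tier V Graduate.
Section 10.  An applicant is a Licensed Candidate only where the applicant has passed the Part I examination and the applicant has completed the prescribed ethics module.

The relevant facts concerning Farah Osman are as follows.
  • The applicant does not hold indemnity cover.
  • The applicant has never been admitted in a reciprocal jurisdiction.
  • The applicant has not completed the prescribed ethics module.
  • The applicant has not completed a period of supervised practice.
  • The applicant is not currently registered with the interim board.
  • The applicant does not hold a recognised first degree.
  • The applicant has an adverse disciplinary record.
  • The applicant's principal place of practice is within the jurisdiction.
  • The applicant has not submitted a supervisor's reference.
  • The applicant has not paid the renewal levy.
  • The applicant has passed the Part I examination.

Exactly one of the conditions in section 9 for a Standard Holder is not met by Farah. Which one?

section 7 — Tier IV Person: [the applicant holds indemnity cover? no] OR [the applicant is not currently registered with the interim board? yes] → satisfied.
section 1 — Class-D Candidate: [the applicant has paid the renewal levy? no] OR [the applicant has completed the prescribed ethics module? no] → not satisfied.
section 8 — Covered Professional: the applicant has no adverse disciplinary record? no; the applicant was previously admitted in a reciprocal jurisdiction? no; the applicant has paid the renewal levy? no — 0 of 3 hold (need ≥2) → not satisfied.
section 2 — Certified Practitioner: [Tier IV Person (section 7)? yes] OR [Class-D Candidate (section 1)? no] OR [Covered Professional (section 8)? no] → satisfied.
section 4 — Eligible Person: [the applicant has completed a period of supervised practice? no] OR [the applicant has passed the Part I examination? yes] OR [the applicant's principal place of practice is within the jurisdiction? yes] → satisfied.
section 5 — Accredited Holder: [the applicant is currently registered with the interim board? no] OR [the applicant has submitted a supervisor's reference? no] → not satisfied.
section 3 — Registered Candidate: [Eligible Person (section 4)? yes] AND [Accredited Holder (section 5)? no] → not satisfied.
section 6 — Tier V Graduate: [the applicant has passed the Part I examination? yes] OR [the applicant has paid the renewal levy? no] → satisfied.
section 9 — Standard Holder: [Certified Practitioner (section 2)? yes] AND [Registered Candidate (section 3)? no] AND [Tier V Graduate (section 6)? yes] → not satisfied.

Registered Candidate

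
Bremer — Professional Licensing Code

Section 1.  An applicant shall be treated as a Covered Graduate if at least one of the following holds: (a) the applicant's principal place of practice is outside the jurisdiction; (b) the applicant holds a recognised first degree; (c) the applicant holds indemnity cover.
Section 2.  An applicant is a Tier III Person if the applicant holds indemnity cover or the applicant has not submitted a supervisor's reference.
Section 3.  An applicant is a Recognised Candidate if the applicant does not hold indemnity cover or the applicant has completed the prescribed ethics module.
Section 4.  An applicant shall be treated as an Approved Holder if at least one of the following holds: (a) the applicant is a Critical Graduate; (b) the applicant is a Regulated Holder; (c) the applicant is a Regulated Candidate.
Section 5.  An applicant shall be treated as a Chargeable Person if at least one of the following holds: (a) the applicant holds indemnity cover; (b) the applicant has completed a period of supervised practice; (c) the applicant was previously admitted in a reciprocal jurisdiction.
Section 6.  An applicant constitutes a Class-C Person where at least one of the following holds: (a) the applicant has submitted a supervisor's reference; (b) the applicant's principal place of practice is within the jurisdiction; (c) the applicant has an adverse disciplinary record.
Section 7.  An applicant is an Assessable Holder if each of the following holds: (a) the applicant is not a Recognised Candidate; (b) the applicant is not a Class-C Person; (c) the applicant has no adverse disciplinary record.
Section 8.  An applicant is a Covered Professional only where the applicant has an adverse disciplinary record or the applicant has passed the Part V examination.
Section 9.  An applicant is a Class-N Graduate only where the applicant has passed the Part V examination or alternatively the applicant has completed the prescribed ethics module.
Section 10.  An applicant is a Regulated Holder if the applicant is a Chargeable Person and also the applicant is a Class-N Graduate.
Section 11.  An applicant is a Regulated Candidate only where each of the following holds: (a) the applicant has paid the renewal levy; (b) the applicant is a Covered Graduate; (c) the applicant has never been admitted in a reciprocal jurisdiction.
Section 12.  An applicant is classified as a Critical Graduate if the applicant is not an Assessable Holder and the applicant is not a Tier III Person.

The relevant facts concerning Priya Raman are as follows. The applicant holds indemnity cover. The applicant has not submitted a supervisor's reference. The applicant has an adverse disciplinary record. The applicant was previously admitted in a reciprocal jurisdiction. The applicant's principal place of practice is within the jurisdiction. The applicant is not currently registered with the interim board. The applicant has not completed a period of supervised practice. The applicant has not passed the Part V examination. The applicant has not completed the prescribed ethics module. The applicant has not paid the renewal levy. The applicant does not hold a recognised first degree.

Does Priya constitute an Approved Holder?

section 3 — Recognised Candidate: [the applicant does not hold indemnity cover? no] OR [the applicant has completed the prescribed ethics module? no] → not satisfied.
section 6 — Class-C Person: [the applicant has submitted a supervisor's reference? no] OR [the applicant's principal place of practice is within the jurisdiction? yes] OR [the applicant has an adverse disciplinary record? yes] → satisfied.
section 7 — Assessable Holder: [not a Recognised Candidate (section 3)? yes] AND [not a Class-C Person (section 6)? no] AND [the applicant has no adverse disciplinary record? no] → not satisfied.
section 2 — Tier III Person: [the applicant holds indemnity cover? yes] OR [the applicant has not submitted a supervisor's reference? yes] → satisfied.
section 12 — Critical Graduate: [not an Assessable Holder (section 7)? yes] AND [not a Tier III Person (section 2)? no] → not satisfied.
section 5 — Chargeable Person: [the applicant holds indemnity cover? yes] OR [the applicant has completed a period of supervised practice? no] OR [the applicant was previously admitted in a reciprocal jurisdiction? yes] → satisfied.
section 9 — Class-N Graduate: [the applicant has passed the Part V examination? no] OR [the applicant has completed the prescribed ethics module? no] → not satisfied.
section 10 — Regulated Holder: [Chargeable Person (section 5)? yes] AND [Class-N Graduate (section 9)? no] → not satisfied.
section 1 — Covered Graduate: [the applicant's principal place of practice is outside the jurisdiction? no] OR [the applicant holds a recognised first degree? no] OR [the applicant holds indemnity cover? yes] → satisfied.
section 11 — Regulated Candidate: [the applicant has paid the renewal levy? no] AND [Covered Graduate (section 1)? yes] AND [the applicant has never been admitted in a reciprocal jurisdiction? no] → not satisfied.
section 4 — Approved Holder: [Critical Graduate (section 12)? no] OR [Regulated Holder (section 10)? no] OR [Regulated Candidate (section 11)? no] → not satisfied.

No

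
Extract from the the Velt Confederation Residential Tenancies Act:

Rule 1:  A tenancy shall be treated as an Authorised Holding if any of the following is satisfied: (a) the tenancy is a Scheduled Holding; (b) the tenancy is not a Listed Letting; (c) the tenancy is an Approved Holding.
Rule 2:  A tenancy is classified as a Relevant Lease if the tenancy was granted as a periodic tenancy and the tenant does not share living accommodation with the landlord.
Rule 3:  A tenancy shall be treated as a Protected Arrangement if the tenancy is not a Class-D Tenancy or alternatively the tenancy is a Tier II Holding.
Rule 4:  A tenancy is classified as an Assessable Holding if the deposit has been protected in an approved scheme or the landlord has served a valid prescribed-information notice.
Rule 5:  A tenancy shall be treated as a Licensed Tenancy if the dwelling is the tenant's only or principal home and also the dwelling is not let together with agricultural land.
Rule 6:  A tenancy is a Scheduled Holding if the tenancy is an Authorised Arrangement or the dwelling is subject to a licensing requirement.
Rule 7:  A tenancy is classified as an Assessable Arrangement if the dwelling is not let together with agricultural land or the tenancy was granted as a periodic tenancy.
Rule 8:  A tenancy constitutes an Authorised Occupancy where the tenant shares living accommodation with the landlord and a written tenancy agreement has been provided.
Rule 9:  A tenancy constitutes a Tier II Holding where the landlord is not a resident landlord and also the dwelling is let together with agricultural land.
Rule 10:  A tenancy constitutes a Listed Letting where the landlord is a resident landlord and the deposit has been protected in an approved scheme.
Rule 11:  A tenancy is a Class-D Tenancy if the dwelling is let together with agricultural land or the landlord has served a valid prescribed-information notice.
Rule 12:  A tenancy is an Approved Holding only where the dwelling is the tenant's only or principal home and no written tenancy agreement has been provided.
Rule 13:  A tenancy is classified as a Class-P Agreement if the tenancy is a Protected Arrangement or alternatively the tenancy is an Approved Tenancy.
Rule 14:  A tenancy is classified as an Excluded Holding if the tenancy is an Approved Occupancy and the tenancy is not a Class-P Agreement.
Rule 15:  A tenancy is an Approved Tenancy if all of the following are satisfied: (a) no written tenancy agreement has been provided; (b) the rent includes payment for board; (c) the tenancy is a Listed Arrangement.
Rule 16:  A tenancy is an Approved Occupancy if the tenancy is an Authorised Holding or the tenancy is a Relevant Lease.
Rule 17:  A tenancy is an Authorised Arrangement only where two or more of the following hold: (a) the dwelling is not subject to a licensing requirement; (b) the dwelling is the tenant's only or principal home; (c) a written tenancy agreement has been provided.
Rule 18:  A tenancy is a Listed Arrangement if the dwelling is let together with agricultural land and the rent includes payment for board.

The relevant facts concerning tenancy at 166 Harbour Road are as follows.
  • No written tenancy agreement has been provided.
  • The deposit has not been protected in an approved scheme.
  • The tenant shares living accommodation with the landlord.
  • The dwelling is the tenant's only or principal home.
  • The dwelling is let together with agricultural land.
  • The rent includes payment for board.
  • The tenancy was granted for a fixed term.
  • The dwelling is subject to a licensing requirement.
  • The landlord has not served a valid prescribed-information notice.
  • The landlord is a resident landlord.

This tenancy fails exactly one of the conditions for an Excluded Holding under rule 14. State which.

Class-P Agreement

rule 17 — Authorised Arrangement: the dwelling is not subject to a licensing requirement? no; the dwelling is the tenant's only or principal home? yes; a written tenancy agreement has been provided? no — 1 of 3 hold (need ≥2) → not satisfied.
rule 6 — Scheduled Holding: [Authorised Arrangement (rule 17)? no] OR [the dwelling is subject to a licensing requirement? yes] → satisfied.
rule 10 — Listed Letting: [the landlord is a resident landlord? yes] AND [the deposit has been protected in an approved scheme? no] → not satisfied.
rule 12 — Approved Holding: [the dwelling is the tenant's only or principal home? yes] AND [no written tenancy agreement has been provided? yes] → satisfied.
rule 1 — Authorised Holding: [Scheduled Holding (rule 6)? yes] OR [not a Listed Letting (rule 10)? yes] OR [Approved Holding (rule 12)? yes] → satisfied.
rule 2 — Relevant Lease: [the tenancy was granted as a periodic tenancy? no] AND [the tenant does not share living accommodation with the landlord? no] → not satisfied.
rule 16 — Approved Occupancy: [Authorised Holding (rule 1)? yes] OR [Relevant Lease (rule 2)? no] → satisfied.
rule 11 — Class-D Tenancy: [the dwelling is let together with agricultural land? yes] OR [the landlord has served a valid prescribed-information notice? no] → satisfied.
rule 9 — Tier II Holding: [the landlord is not a resident landlord? no] AND [the dwelling is let together with agricultural land? yes] → not satisfied.
rule 3 — Protected Arrangement: [not a Class-D Tenancy (rule 11)? no] OR [Tier II Holding (rule 9)? no] → not satisfied.
rule 18 — Listed Arrangement: [the dwelling is let together with agricultural land? yes] AND [the rent includes payment for board? yes] → satisfied.
rule 15 — Approved Tenancy: [no written tenancy agreement has been provided? yes] AND [the rent includes payment for board? yes] AND [Listed Arrangement (rule 18)? yes] → satisfied.
rule 13 — Class-P Agreement: [Protected Arrangement (rule 3)? no] OR [Approved Tenancy (rule 15)? yes] → satisfied.
rule 14 — Excluded Holding: [Approved Occupancy (rule 16)? yes] AND [not a Class-P Agreement (rule 13)? no] → not satisfied.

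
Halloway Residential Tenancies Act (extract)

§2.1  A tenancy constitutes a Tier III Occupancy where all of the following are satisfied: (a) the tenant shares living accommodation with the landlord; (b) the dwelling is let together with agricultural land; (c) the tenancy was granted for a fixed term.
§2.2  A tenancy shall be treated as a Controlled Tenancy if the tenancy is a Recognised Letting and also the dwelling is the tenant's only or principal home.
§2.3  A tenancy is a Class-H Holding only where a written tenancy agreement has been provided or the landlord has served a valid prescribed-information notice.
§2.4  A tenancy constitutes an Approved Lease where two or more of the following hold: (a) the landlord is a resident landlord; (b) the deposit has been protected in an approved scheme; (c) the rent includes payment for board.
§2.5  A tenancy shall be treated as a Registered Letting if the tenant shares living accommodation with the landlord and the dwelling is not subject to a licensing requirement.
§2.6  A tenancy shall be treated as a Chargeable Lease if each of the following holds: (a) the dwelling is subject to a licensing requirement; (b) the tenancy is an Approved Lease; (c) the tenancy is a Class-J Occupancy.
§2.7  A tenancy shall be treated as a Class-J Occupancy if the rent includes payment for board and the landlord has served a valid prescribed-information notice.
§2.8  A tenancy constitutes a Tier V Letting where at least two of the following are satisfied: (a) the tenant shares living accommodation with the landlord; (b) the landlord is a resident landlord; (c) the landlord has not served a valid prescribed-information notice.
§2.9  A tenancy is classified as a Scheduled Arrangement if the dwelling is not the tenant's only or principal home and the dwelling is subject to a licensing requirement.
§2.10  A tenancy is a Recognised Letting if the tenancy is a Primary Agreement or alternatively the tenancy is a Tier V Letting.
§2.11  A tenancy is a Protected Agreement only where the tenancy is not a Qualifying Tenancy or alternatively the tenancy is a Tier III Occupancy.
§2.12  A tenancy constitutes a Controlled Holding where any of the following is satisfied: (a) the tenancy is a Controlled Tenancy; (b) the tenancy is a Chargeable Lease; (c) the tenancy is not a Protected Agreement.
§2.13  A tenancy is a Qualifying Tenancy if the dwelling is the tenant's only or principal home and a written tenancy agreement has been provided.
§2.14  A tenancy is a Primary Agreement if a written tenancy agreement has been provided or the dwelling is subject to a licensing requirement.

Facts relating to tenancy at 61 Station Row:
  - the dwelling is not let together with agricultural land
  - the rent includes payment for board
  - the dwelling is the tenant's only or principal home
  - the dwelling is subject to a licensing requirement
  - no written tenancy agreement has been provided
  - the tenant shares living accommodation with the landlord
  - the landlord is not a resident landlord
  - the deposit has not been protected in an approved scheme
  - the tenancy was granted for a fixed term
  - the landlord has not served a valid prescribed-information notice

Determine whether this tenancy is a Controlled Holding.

§2.14 — Primary Agreement: [a written tenancy agreement has been provided? no] OR [the dwelling is subject to a licensing requirement? yes] → satisfied.
§2.8 — Tier V Letting: the tenant shares living accommodation with the landlord? yes; the landlord is a resident landlord? no; the landlord has not served a valid prescribed-information notice? yes — 2 of 3 hold (need ≥2) → satisfied.
§2.10 — Recognised Letting: [Primary Agreement (§2.14)? yes] OR [Tier V Letting (§2.8)? yes] → satisfied.
§2.2 — Controlled Tenancy: [Recognised Letting (§2.10)? yes] AND [the dwelling is the tenant's only or principal home? yes] → satisfied.
§2.4 — Approved Lease: the landlord is a resident landlord? no; the deposit has been protected in an approved scheme? no; the rent includes payment for board? yes — 1 of 3 hold (need ≥2) → not satisfied.
§2.7 — Class-J Occupancy: [the rent includes payment for board? yes] AND [the landlord has served a valid prescribed-information notice? no] → not satisfied.
§2.6 — Chargeable Lease: [the dwelling is subject to a licensing requirement? yes] AND [Approved Lease (§2.4)? no] AND [Class-J Occupancy (§2.7)? no] → not satisfied.
§2.13 — Qualifying Tenancy: [the dwelling is the tenant's only or principal home? yes] AND [a written tenancy agreement has been provided? no] → not satisfied.
§2.1 — Tier III Occupancy: [the tenant shares living accommodation with the landlord? yes] AND [the dwelling is let together with agricultural land? no] AND [the tenancy was granted for a fixed term? yes] → not satisfied.
§2.11 — Protected Agreement: [not a Qualifying Tenancy (§2.13)? yes] OR [Tier III Occupancy (§2.1)? no] → satisfied.
§2.12 — Controlled Holding: [Controlled Tenancy (§2.2)? yes] OR [Chargeable Lease (§2.6)? no] OR [not a Protected Agreement (§2.11)? no] → satisfied.

Yes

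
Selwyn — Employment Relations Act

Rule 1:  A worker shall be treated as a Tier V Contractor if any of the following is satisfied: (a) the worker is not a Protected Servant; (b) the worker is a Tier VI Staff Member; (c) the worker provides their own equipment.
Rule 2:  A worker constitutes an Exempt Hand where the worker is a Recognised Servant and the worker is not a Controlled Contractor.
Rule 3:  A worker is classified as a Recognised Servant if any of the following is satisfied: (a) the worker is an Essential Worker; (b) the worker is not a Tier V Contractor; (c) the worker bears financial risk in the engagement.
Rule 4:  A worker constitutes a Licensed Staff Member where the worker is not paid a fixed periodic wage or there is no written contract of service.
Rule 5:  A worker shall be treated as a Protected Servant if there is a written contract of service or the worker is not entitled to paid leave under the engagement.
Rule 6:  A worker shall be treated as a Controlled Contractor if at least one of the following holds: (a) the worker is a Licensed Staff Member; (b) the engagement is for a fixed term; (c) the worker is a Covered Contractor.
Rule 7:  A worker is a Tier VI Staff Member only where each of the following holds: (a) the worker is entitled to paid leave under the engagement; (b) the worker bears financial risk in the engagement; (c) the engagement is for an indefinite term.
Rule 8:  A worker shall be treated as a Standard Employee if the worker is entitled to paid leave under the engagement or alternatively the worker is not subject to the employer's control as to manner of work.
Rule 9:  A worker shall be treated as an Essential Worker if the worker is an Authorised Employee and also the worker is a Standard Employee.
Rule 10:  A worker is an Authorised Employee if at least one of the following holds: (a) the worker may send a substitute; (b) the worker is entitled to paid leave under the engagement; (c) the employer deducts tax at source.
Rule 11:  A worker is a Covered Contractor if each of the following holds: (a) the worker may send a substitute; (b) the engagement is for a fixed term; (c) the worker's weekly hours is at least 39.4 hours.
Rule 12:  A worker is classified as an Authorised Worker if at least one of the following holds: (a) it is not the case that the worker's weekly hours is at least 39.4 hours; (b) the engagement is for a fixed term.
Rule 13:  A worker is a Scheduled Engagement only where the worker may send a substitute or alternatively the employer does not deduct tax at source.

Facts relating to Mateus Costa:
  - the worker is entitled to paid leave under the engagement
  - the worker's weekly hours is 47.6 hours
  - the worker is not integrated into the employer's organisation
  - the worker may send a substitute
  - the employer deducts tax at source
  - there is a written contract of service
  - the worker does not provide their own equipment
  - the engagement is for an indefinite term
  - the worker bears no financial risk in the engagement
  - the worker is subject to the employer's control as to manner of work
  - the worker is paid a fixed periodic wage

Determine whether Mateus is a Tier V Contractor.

rule 5 — Protected Servant: [there is a written contract of service? yes] OR [the worker is not entitled to paid leave under the engagement? no] → satisfied.
rule 7 — Tier VI Staff Member: [the worker is entitled to paid leave under the engagement? yes] AND [the worker bears financial risk in the engagement? no] AND [the engagement is for an indefinite term? yes] → not satisfied.
rule 1 — Tier V Contractor: [not a Protected Servant (rule 5)? no] OR [Tier VI Staff Member (rule 7)? no] OR [the worker provides their own equipment? no] → not satisfied.

No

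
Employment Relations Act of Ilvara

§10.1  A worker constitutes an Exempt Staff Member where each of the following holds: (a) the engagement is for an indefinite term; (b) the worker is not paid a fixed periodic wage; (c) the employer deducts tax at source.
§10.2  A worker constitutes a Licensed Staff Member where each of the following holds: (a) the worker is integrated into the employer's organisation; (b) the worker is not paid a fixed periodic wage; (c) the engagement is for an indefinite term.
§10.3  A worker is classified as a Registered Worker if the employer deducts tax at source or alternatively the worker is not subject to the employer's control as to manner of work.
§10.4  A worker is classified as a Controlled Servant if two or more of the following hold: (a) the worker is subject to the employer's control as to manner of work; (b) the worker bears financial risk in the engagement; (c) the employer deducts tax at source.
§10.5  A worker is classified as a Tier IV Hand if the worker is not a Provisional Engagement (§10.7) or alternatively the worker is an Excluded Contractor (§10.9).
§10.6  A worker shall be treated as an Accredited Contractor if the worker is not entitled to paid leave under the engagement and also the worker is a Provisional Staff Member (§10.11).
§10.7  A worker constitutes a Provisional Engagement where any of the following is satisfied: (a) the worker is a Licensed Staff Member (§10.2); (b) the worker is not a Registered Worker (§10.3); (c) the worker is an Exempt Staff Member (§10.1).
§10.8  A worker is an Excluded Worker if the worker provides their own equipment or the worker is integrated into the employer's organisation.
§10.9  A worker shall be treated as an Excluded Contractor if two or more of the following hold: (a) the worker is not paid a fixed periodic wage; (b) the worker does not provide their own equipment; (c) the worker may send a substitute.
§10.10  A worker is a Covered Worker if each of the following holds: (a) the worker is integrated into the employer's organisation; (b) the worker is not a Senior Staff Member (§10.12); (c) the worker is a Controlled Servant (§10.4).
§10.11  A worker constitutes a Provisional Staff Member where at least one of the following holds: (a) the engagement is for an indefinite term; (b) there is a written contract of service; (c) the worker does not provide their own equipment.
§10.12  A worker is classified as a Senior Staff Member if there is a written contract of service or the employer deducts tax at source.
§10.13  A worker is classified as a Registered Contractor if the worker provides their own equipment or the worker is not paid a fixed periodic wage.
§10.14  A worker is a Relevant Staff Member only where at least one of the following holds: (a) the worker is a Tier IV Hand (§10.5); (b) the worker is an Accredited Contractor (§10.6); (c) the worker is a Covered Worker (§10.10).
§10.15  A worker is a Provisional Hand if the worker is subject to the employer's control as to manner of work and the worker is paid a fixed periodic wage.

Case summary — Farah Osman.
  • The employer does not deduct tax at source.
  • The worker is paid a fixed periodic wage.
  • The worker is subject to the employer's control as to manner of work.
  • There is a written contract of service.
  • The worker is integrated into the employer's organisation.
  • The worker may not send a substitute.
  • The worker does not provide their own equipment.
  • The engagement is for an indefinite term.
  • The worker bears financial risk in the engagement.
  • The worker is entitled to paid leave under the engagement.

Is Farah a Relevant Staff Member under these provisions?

No

§10.2 — Licensed Staff Member: [the worker is integrated into the employer's organisation? yes] AND [the worker is not paid a fixed periodic wage? no] AND [the engagement is for an indefinite term? yes] → not satisfied.
§10.3 — Registered Worker: [the employer deducts tax at source? no] OR [the worker is not subject to the employer's control as to manner of work? no] → not satisfied.
§10.1 — Exempt Staff Member: [the engagement is for an indefinite term? yes] AND [the worker is not paid a fixed periodic wage? no] AND [the employer deducts tax at source? no] → not satisfied.
§10.7 — Provisional Engagement: [Licensed Staff Member (§10.2)? no] OR [not a Registered Worker (§10.3)? yes] OR [Exempt Staff Member (§10.1)? no] → satisfied.
§10.9 — Excluded Contractor: the worker is not paid a fixed periodic wage? no; the worker does not provide their own equipment? yes; the worker may send a substitute? no — 1 of 3 hold (need ≥2) → not satisfied.
§10.5 — Tier IV Hand: [not a Provisional Engagement (§10.7)? no] OR [Excluded Contractor (§10.9)? no] → not satisfied.
§10.11 — Provisional Staff Member: [the engagement is for an indefinite term? yes] OR [there is a written contract of service? yes] OR [the worker does not provide their own equipment? yes] → satisfied.
§10.6 — Accredited Contractor: [the worker is not entitled to paid leave under the engagement? no] AND [Provisional Staff Member (§10.11)? yes] → not satisfied.
§10.12 — Senior Staff Member: [there is a written contract of service? yes] OR [the employer deducts tax at source? no] → satisfied.
§10.4 — Controlled Servant: the worker is subject to the employer's control as to manner of work? yes; the worker bears financial risk in the engagement? yes; the employer deducts tax at source? no — 2 of 3 hold (need ≥2) → satisfied.
§10.10 — Covered Worker: [the worker is integrated into the employer's organisation? yes] AND [not a Senior Staff Member (§10.12)? no] AND [Controlled Servant (§10.4)? yes] → not satisfied.
§10.14 — Relevant Staff Member: [Tier IV Hand (§10.5)? no] OR [Accredited Contractor (§10.6)? no] OR [Covered Worker (§10.10)? no] → not satisfied.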